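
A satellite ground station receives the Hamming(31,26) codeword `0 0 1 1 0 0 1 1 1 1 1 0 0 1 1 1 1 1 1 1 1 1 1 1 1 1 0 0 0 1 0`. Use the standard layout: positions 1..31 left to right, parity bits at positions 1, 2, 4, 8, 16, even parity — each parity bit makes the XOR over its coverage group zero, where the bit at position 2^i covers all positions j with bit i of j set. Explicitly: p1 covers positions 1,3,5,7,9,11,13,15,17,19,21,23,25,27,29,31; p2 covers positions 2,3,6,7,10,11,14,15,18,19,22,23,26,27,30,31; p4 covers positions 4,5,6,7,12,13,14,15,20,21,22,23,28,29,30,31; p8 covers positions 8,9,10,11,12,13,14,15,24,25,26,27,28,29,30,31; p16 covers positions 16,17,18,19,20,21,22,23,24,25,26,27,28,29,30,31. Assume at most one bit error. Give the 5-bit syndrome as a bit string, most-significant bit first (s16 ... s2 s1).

s1: b1⊕b3⊕b5⊕b7⊕b9⊕b11⊕b13⊕b15⊕b17⊕b19⊕b21⊕b23⊕b25⊕b27⊕b29⊕b31 = 0⊕1⊕0⊕1⊕1⊕1⊕0⊕1⊕1⊕1⊕1⊕1⊕1⊕0⊕0⊕0 = 0
s2: b2⊕b3⊕b6⊕b7⊕b10⊕b11⊕b14⊕b15⊕b18⊕b19⊕b22⊕b23⊕b26⊕b27⊕b30⊕b31 = 0⊕1⊕0⊕1⊕1⊕1⊕1⊕1⊕1⊕1⊕1⊕1⊕1⊕0⊕1⊕0 = 0
s4: b4⊕b5⊕b6⊕b7⊕b12⊕b13⊕b14⊕b15⊕b20⊕b21⊕b22⊕b23⊕b28⊕b29⊕b30⊕b31 = 1⊕0⊕0⊕1⊕0⊕0⊕1⊕1⊕1⊕1⊕1⊕1⊕0⊕0⊕1⊕0 = 1
s8: b8⊕b9⊕b10⊕b11⊕b12⊕b13⊕b14⊕b15⊕b24⊕b25⊕b26⊕b27⊕b28⊕b29⊕b30⊕b31 = 1⊕1⊕1⊕1⊕0⊕0⊕1⊕1⊕1⊕1⊕1⊕0⊕0⊕0⊕1⊕0 = 0
s16: b16⊕b17⊕b18⊕b19⊕b20⊕b21⊕b22⊕b23⊕b24⊕b25⊕b26⊕b27⊕b28⊕b29⊕b30⊕b31 = 1⊕1⊕1⊕1⊕1⊕1⊕1⊕1⊕1⊕1⊕1⊕0⊕0⊕0⊕1⊕0 = 0
Syndrome (s16...s1) = 00100 → position 4.

00100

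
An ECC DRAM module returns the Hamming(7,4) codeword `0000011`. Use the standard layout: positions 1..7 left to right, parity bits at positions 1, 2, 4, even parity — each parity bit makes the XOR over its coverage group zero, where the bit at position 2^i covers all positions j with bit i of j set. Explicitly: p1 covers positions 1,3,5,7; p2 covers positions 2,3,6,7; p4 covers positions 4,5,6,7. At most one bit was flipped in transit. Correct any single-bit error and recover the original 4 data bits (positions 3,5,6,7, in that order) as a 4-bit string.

0011

s1: b1⊕b3⊕b5⊕b7 = 0⊕0⊕0⊕1 = 1
s2: b2⊕b3⊕b6⊕b7 = 0⊕0⊕1⊕1 = 0
s4: b4⊕b5⊕b6⊕b7 = 0⊕0⊕1⊕1 = 0
Syndrome (s4...s1) = 001 → position 1.
Flip bit 1: corrected codeword = 1000011
Data bits at positions 3,5,6,7: 0011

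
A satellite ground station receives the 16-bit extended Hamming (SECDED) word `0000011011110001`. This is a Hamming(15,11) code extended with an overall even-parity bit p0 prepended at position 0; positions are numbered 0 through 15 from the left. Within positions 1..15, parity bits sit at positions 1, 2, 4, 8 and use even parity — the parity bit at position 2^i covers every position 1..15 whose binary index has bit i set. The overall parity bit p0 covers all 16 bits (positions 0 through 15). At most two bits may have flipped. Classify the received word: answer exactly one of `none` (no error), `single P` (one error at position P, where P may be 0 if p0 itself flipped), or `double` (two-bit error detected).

s1: b1⊕b3⊕b5⊕b7⊕b9⊕b11⊕b13⊕b15 = 0⊕0⊕1⊕0⊕1⊕1⊕0⊕1 = 0
s2: b2⊕b3⊕b6⊕b7⊕b10⊕b11⊕b14⊕b15 = 0⊕0⊕1⊕0⊕1⊕1⊕0⊕1 = 0
s4: b4⊕b5⊕b6⊕b7⊕b12⊕b13⊕b14⊕b15 = 0⊕1⊕1⊕0⊕0⊕0⊕0⊕1 = 1
s8: b8⊕b9⊕b10⊕b11⊕b12⊕b13⊕b14⊕b15 = 1⊕1⊕1⊕1⊕0⊕0⊕0⊕1 = 1
Syndrome (s8...s1) = 1100 → position 12.
Overall parity (XOR of all 16 bits, including p0): 0⊕0⊕0⊕0⊕0⊕1⊕1⊕0⊕1⊕1⊕1⊕1⊕0⊕0⊕0⊕1 = 1
Overall=1, syndrome position=12 → single-bit error at position 12.

single 12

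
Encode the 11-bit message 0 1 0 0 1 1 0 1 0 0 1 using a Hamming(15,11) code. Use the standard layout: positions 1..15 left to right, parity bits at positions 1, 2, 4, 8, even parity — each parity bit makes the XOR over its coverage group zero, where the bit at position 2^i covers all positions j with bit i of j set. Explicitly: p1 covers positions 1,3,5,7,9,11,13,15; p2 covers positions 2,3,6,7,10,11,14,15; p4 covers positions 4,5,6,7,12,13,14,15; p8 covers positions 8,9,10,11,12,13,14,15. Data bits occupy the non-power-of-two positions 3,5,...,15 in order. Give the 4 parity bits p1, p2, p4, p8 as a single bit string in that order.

1010

Place data bits at non-power-of-two positions: b3=0, b5=1, b6=0, b7=0, b9=1, b10=1, b11=0, b12=1, b13=0, b14=0, b15=1.
p1 = XOR of data positions {3,5,7,9,11,13,15} = 0⊕1⊕0⊕1⊕0⊕0⊕1 = 1
p2 = XOR of data positions {3,6,7,10,11,14,15} = 0⊕0⊕0⊕1⊕0⊕0⊕1 = 0
p4 = XOR of data positions {5,6,7,12,13,14,15} = 1⊕0⊕0⊕1⊕0⊕0⊕1 = 1
p8 = XOR of data positions {9,10,11,12,13,14,15} = 1⊕1⊕0⊕1⊕0⊕0⊕1 = 0
Parity bits p1,p2,p4,p8 = 1010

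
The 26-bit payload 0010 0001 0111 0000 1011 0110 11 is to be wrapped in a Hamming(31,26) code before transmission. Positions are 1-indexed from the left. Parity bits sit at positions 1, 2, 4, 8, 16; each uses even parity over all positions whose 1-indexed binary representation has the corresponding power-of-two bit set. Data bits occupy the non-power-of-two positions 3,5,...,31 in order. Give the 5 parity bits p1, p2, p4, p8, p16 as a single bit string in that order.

Place data bits at non-power-of-two positions: b3=0, b5=0, b6=1, b7=0, b9=0, b10=0, b11=0, b12=1, b13=0, b14=1, b15=1, b17=1, b18=0, b19=0, b20=0, b21=0, b22=1, b23=0, b24=1, b25=1, b26=0, b27=1, b28=1, b29=0, b30=1, b31=1.
p1 = XOR of data positions {3,5,7,9,11,13,15,17,19,21,23,25,27,29,31} = 0⊕0⊕0⊕0⊕0⊕0⊕1⊕1⊕0⊕0⊕0⊕1⊕1⊕0⊕1 = 1
p2 = XOR of data positions {3,6,7,10,11,14,15,18,19,22,23,26,27,30,31} = 0⊕1⊕0⊕0⊕0⊕1⊕1⊕0⊕0⊕1⊕0⊕0⊕1⊕1⊕1 = 1
p4 = XOR of data positions {5,6,7,12,13,14,15,20,21,22,23,28,29,30,31} = 0⊕1⊕0⊕1⊕0⊕1⊕1⊕0⊕0⊕1⊕0⊕1⊕0⊕1⊕1 = 0
p8 = XOR of data positions {9,10,11,12,13,14,15,24,25,26,27,28,29,30,31} = 0⊕0⊕0⊕1⊕0⊕1⊕1⊕1⊕1⊕0⊕1⊕1⊕0⊕1⊕1 = 1
p16 = XOR of data positions {17,18,19,20,21,22,23,24,25,26,27,28,29,30,31} = 1⊕0⊕0⊕0⊕0⊕1⊕0⊕1⊕1⊕0⊕1⊕1⊕0⊕1⊕1 = 0
Parity bits p1,p2,p4,p8,p16 = 11010

11010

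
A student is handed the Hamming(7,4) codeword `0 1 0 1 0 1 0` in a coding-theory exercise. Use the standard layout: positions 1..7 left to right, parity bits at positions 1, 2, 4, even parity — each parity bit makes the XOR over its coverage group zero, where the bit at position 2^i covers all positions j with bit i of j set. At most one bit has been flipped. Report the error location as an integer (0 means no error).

s1: b1⊕b3⊕b5⊕b7 = 0⊕0⊕0⊕0 = 0
s2: b2⊕b3⊕b6⊕b7 = 1⊕0⊕1⊕0 = 0
s4: b4⊕b5⊕b6⊕b7 = 1⊕0⊕1⊕0 = 0
Syndrome (s4...s1) = 000 → position 0 (no error).

0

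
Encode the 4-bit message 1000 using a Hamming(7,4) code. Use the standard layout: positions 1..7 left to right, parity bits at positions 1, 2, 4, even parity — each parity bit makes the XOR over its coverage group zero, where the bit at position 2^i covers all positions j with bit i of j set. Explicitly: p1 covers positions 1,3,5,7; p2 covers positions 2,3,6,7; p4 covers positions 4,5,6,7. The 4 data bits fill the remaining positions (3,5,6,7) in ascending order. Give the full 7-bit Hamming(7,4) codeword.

1110000

Place data bits at non-power-of-two positions: b3=1, b5=0, b6=0, b7=0.
p1 = XOR of data positions {3,5,7} = 1⊕0⊕0 = 1
p2 = XOR of data positions {3,6,7} = 1⊕0⊕0 = 1
p4 = XOR of data positions {5,6,7} = 0⊕0⊕0 = 0
Codeword b1..b7 = 1110000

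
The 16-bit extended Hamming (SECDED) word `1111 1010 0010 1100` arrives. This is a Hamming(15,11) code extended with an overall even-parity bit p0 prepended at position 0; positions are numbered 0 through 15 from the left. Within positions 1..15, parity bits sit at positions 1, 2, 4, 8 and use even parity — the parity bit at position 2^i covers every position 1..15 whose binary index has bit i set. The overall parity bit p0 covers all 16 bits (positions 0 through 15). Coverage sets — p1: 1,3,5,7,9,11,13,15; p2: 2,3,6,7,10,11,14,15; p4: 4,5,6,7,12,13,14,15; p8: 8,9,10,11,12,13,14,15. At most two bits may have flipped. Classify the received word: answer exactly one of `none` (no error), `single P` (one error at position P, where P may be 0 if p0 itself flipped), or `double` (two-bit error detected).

s1: b1⊕b3⊕b5⊕b7⊕b9⊕b11⊕b13⊕b15 = 1⊕1⊕0⊕0⊕0⊕0⊕1⊕0 = 1
s2: b2⊕b3⊕b6⊕b7⊕b10⊕b11⊕b14⊕b15 = 1⊕1⊕1⊕0⊕1⊕0⊕0⊕0 = 0
s4: b4⊕b5⊕b6⊕b7⊕b12⊕b13⊕b14⊕b15 = 1⊕0⊕1⊕0⊕1⊕1⊕0⊕0 = 0
s8: b8⊕b9⊕b10⊕b11⊕b12⊕b13⊕b14⊕b15 = 0⊕0⊕1⊕0⊕1⊕1⊕0⊕0 = 1
Syndrome (s8...s1) = 1001 → position 9.
Overall parity (XOR of all 16 bits, including p0): 1⊕1⊕1⊕1⊕1⊕0⊕1⊕0⊕0⊕0⊕1⊕0⊕1⊕1⊕0⊕0 = 1
Overall=1, syndrome position=9 → single-bit error at position 9.

single 9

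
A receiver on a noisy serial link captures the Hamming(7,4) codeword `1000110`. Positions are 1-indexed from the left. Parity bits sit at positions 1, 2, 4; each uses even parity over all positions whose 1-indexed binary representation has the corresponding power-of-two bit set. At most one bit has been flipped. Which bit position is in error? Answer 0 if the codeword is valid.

2

s1: b1⊕b3⊕b5⊕b7 = 1⊕0⊕1⊕0 = 0
s2: b2⊕b3⊕b6⊕b7 = 0⊕0⊕1⊕0 = 1
s4: b4⊕b5⊕b6⊕b7 = 0⊕1⊕1⊕0 = 0
Syndrome (s4...s1) = 010 → position 2.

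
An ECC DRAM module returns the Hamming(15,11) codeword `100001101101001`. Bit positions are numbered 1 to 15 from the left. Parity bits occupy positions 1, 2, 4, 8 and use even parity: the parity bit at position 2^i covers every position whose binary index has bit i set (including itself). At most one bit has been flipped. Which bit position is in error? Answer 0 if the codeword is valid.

s1: b1⊕b3⊕b5⊕b7⊕b9⊕b11⊕b13⊕b15 = 1⊕0⊕0⊕1⊕1⊕0⊕0⊕1 = 0
s2: b2⊕b3⊕b6⊕b7⊕b10⊕b11⊕b14⊕b15 = 0⊕0⊕1⊕1⊕1⊕0⊕0⊕1 = 0
s4: b4⊕b5⊕b6⊕b7⊕b12⊕b13⊕b14⊕b15 = 0⊕0⊕1⊕1⊕1⊕0⊕0⊕1 = 0
s8: b8⊕b9⊕b10⊕b11⊕b12⊕b13⊕b14⊕b15 = 0⊕1⊕1⊕0⊕1⊕0⊕0⊕1 = 0
Syndrome (s8...s1) = 0000 → position 0 (no error).

0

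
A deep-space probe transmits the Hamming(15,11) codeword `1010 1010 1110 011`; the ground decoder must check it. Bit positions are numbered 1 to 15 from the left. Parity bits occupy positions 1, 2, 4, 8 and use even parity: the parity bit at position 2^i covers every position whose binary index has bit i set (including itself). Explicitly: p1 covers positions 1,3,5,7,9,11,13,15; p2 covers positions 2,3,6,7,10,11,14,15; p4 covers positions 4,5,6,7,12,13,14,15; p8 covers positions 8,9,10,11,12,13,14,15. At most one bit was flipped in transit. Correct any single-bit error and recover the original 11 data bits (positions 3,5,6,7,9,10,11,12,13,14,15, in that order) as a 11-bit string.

s1: b1⊕b3⊕b5⊕b7⊕b9⊕b11⊕b13⊕b15 = 1⊕1⊕1⊕1⊕1⊕1⊕0⊕1 = 1
s2: b2⊕b3⊕b6⊕b7⊕b10⊕b11⊕b14⊕b15 = 0⊕1⊕0⊕1⊕1⊕1⊕1⊕1 = 0
s4: b4⊕b5⊕b6⊕b7⊕b12⊕b13⊕b14⊕b15 = 0⊕1⊕0⊕1⊕0⊕0⊕1⊕1 = 0
s8: b8⊕b9⊕b10⊕b11⊕b12⊕b13⊕b14⊕b15 = 0⊕1⊕1⊕1⊕0⊕0⊕1⊕1 = 1
Syndrome (s8...s1) = 1001 → position 9.
Flip bit 9: corrected codeword = 101010100110011
Data bits at positions 3,5,6,7,9,10,11,12,13,14,15: 11010110011

11010110011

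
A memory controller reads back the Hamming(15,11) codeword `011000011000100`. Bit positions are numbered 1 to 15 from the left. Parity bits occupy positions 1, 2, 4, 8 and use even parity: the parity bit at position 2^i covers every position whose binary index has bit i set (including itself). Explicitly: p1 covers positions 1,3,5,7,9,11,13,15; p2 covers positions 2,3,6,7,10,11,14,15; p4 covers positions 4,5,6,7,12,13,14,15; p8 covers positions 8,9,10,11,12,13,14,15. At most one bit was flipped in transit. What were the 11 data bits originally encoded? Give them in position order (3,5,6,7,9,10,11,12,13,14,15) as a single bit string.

10001000000

s1: b1⊕b3⊕b5⊕b7⊕b9⊕b11⊕b13⊕b15 = 0⊕1⊕0⊕0⊕1⊕0⊕1⊕0 = 1
s2: b2⊕b3⊕b6⊕b7⊕b10⊕b11⊕b14⊕b15 = 1⊕1⊕0⊕0⊕0⊕0⊕0⊕0 = 0
s4: b4⊕b5⊕b6⊕b7⊕b12⊕b13⊕b14⊕b15 = 0⊕0⊕0⊕0⊕0⊕1⊕0⊕0 = 1
s8: b8⊕b9⊕b10⊕b11⊕b12⊕b13⊕b14⊕b15 = 1⊕1⊕0⊕0⊕0⊕1⊕0⊕0 = 1
Syndrome (s8...s1) = 1101 → position 13.
Flip bit 13: corrected codeword = 011000011000000
Data bits at positions 3,5,6,7,9,10,11,12,13,14,15: 10001000000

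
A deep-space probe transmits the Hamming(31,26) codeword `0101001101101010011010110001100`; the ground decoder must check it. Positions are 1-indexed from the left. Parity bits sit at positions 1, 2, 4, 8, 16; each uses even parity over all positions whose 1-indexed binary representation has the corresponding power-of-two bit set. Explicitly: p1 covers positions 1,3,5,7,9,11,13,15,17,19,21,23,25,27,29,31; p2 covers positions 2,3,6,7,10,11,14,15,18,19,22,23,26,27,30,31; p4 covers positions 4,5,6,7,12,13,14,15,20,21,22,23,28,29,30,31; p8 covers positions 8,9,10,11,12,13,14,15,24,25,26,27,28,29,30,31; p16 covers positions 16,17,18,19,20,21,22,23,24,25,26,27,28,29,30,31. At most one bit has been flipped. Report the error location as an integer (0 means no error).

s1: b1⊕b3⊕b5⊕b7⊕b9⊕b11⊕b13⊕b15⊕b17⊕b19⊕b21⊕b23⊕b25⊕b27⊕b29⊕b31 = 0⊕0⊕0⊕1⊕0⊕1⊕1⊕1⊕0⊕1⊕1⊕1⊕0⊕0⊕1⊕0 = 0
s2: b2⊕b3⊕b6⊕b7⊕b10⊕b11⊕b14⊕b15⊕b18⊕b19⊕b22⊕b23⊕b26⊕b27⊕b30⊕b31 = 1⊕0⊕0⊕1⊕1⊕1⊕0⊕1⊕1⊕1⊕0⊕1⊕0⊕0⊕0⊕0 = 0
s4: b4⊕b5⊕b6⊕b7⊕b12⊕b13⊕b14⊕b15⊕b20⊕b21⊕b22⊕b23⊕b28⊕b29⊕b30⊕b31 = 1⊕0⊕0⊕1⊕0⊕1⊕0⊕1⊕0⊕1⊕0⊕1⊕1⊕1⊕0⊕0 = 0
s8: b8⊕b9⊕b10⊕b11⊕b12⊕b13⊕b14⊕b15⊕b24⊕b25⊕b26⊕b27⊕b28⊕b29⊕b30⊕b31 = 1⊕0⊕1⊕1⊕0⊕1⊕0⊕1⊕1⊕0⊕0⊕0⊕1⊕1⊕0⊕0 = 0
s16: b16⊕b17⊕b18⊕b19⊕b20⊕b21⊕b22⊕b23⊕b24⊕b25⊕b26⊕b27⊕b28⊕b29⊕b30⊕b31 = 0⊕0⊕1⊕1⊕0⊕1⊕0⊕1⊕1⊕0⊕0⊕0⊕1⊕1⊕0⊕0 = 1
Syndrome (s16...s1) = 10000 → position 16.

16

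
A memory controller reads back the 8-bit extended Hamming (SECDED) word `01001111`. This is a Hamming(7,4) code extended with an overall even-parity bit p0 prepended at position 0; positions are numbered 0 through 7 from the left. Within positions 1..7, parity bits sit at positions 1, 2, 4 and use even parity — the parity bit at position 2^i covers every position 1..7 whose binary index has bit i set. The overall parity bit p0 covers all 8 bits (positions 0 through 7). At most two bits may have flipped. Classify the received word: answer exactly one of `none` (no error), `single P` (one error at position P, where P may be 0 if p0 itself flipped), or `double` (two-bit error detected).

single 1

s1: b1⊕b3⊕b5⊕b7 = 1⊕0⊕1⊕1 = 1
s2: b2⊕b3⊕b6⊕b7 = 0⊕0⊕1⊕1 = 0
s4: b4⊕b5⊕b6⊕b7 = 1⊕1⊕1⊕1 = 0
Syndrome (s4...s1) = 001 → position 1.
Overall parity (XOR of all 8 bits, including p0): 0⊕1⊕0⊕0⊕1⊕1⊕1⊕1 = 1
Overall=1, syndrome position=1 → single-bit error at position 1.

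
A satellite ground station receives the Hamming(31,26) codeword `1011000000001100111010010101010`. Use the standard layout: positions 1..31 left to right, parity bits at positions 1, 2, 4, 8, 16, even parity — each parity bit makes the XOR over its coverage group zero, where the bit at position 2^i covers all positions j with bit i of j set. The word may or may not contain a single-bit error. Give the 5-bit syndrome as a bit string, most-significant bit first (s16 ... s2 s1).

00000

s1: b1⊕b3⊕b5⊕b7⊕b9⊕b11⊕b13⊕b15⊕b17⊕b19⊕b21⊕b23⊕b25⊕b27⊕b29⊕b31 = 1⊕1⊕0⊕0⊕0⊕0⊕1⊕0⊕1⊕1⊕1⊕0⊕0⊕0⊕0⊕0 = 0
s2: b2⊕b3⊕b6⊕b7⊕b10⊕b11⊕b14⊕b15⊕b18⊕b19⊕b22⊕b23⊕b26⊕b27⊕b30⊕b31 = 0⊕1⊕0⊕0⊕0⊕0⊕1⊕0⊕1⊕1⊕0⊕0⊕1⊕0⊕1⊕0 = 0
s4: b4⊕b5⊕b6⊕b7⊕b12⊕b13⊕b14⊕b15⊕b20⊕b21⊕b22⊕b23⊕b28⊕b29⊕b30⊕b31 = 1⊕0⊕0⊕0⊕0⊕1⊕1⊕0⊕0⊕1⊕0⊕0⊕1⊕0⊕1⊕0 = 0
s8: b8⊕b9⊕b10⊕b11⊕b12⊕b13⊕b14⊕b15⊕b24⊕b25⊕b26⊕b27⊕b28⊕b29⊕b30⊕b31 = 0⊕0⊕0⊕0⊕0⊕1⊕1⊕0⊕1⊕0⊕1⊕0⊕1⊕0⊕1⊕0 = 0
s16: b16⊕b17⊕b18⊕b19⊕b20⊕b21⊕b22⊕b23⊕b24⊕b25⊕b26⊕b27⊕b28⊕b29⊕b30⊕b31 = 0⊕1⊕1⊕1⊕0⊕1⊕0⊕0⊕1⊕0⊕1⊕0⊕1⊕0⊕1⊕0 = 0
Syndrome (s16...s1) = 00000 → position 0 (no error).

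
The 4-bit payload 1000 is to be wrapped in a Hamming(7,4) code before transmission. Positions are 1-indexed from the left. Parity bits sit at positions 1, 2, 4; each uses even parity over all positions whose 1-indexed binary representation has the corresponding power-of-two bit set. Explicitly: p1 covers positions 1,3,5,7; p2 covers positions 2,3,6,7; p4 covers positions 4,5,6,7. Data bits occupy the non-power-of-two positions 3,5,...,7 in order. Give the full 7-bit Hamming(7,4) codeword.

1110000

Place data bits at non-power-of-two positions: b3=1, b5=0, b6=0, b7=0.
p1 = XOR of data positions {3,5,7} = 1⊕0⊕0 = 1
p2 = XOR of data positions {3,6,7} = 1⊕0⊕0 = 1
p4 = XOR of data positions {5,6,7} = 0⊕0⊕0 = 0
Codeword b1..b7 = 1110000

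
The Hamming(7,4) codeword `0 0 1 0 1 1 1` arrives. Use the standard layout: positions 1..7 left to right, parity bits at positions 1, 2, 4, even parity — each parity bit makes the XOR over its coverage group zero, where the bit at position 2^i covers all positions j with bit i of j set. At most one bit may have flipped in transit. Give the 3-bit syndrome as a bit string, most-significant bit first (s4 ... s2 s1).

111

s1: b1⊕b3⊕b5⊕b7 = 0⊕1⊕1⊕1 = 1
s2: b2⊕b3⊕b6⊕b7 = 0⊕1⊕1⊕1 = 1
s4: b4⊕b5⊕b6⊕b7 = 0⊕1⊕1⊕1 = 1
Syndrome (s4...s1) = 111 → position 7.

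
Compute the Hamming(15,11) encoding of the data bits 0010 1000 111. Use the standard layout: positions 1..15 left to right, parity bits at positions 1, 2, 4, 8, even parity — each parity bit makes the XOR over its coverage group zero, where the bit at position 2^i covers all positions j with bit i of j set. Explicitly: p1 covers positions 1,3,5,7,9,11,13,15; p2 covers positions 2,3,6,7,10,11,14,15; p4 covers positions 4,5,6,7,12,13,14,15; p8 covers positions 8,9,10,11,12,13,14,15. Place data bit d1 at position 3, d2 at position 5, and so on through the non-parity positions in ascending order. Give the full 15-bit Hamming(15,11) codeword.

Place data bits at non-power-of-two positions: b3=0, b5=0, b6=1, b7=0, b9=1, b10=0, b11=0, b12=0, b13=1, b14=1, b15=1.
p1 = XOR of data positions {3,5,7,9,11,13,15} = 0⊕0⊕0⊕1⊕0⊕1⊕1 = 1
p2 = XOR of data positions {3,6,7,10,11,14,15} = 0⊕1⊕0⊕0⊕0⊕1⊕1 = 1
p4 = XOR of data positions {5,6,7,12,13,14,15} = 0⊕1⊕0⊕0⊕1⊕1⊕1 = 0
p8 = XOR of data positions {9,10,11,12,13,14,15} = 1⊕0⊕0⊕0⊕1⊕1⊕1 = 0
Codeword b1..b15 = 110001001000111

110001001000111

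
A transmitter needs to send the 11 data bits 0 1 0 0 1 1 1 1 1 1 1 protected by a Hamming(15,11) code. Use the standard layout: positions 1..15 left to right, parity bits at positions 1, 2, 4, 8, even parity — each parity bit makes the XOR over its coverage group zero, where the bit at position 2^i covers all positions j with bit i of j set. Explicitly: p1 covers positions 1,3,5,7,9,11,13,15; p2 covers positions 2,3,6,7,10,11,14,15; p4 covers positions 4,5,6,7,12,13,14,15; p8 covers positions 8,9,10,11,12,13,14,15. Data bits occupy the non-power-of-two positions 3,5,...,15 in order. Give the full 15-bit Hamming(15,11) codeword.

100110011111111

Place data bits at non-power-of-two positions: b3=0, b5=1, b6=0, b7=0, b9=1, b10=1, b11=1, b12=1, b13=1, b14=1, b15=1.
p1 = XOR of data positions {3,5,7,9,11,13,15} = 0⊕1⊕0⊕1⊕1⊕1⊕1 = 1
p2 = XOR of data positions {3,6,7,10,11,14,15} = 0⊕0⊕0⊕1⊕1⊕1⊕1 = 0
p4 = XOR of data positions {5,6,7,12,13,14,15} = 1⊕0⊕0⊕1⊕1⊕1⊕1 = 1
p8 = XOR of data positions {9,10,11,12,13,14,15} = 1⊕1⊕1⊕1⊕1⊕1⊕1 = 1
Codeword b1..b15 = 100110011111111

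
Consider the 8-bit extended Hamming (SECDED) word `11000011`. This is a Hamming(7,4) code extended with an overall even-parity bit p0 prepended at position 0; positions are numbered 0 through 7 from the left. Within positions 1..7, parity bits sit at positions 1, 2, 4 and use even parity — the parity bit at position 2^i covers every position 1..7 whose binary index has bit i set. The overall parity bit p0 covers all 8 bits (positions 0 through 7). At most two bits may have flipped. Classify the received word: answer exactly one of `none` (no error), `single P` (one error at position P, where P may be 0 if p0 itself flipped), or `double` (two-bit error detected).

s1: b1⊕b3⊕b5⊕b7 = 1⊕0⊕0⊕1 = 0
s2: b2⊕b3⊕b6⊕b7 = 0⊕0⊕1⊕1 = 0
s4: b4⊕b5⊕b6⊕b7 = 0⊕0⊕1⊕1 = 0
Syndrome (s4...s1) = 000 → position 0 (no error).
Overall parity (XOR of all 8 bits, including p0): 1⊕1⊕0⊕0⊕0⊕0⊕1⊕1 = 0
Overall=0, syndrome position=0 → no error.

none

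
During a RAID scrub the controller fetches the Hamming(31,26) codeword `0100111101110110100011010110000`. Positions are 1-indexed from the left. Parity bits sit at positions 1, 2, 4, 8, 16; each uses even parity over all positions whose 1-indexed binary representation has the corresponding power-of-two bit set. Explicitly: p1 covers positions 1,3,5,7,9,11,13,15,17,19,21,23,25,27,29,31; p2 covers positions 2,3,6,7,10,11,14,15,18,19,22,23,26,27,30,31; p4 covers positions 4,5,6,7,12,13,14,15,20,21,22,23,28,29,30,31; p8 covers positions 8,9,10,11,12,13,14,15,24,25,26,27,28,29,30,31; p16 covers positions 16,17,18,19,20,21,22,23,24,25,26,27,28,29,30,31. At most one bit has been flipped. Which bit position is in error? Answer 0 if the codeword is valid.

9

s1: b1⊕b3⊕b5⊕b7⊕b9⊕b11⊕b13⊕b15⊕b17⊕b19⊕b21⊕b23⊕b25⊕b27⊕b29⊕b31 = 0⊕0⊕1⊕1⊕0⊕1⊕0⊕1⊕1⊕0⊕1⊕0⊕0⊕1⊕0⊕0 = 1
s2: b2⊕b3⊕b6⊕b7⊕b10⊕b11⊕b14⊕b15⊕b18⊕b19⊕b22⊕b23⊕b26⊕b27⊕b30⊕b31 = 1⊕0⊕1⊕1⊕1⊕1⊕1⊕1⊕0⊕0⊕1⊕0⊕1⊕1⊕0⊕0 = 0
s4: b4⊕b5⊕b6⊕b7⊕b12⊕b13⊕b14⊕b15⊕b20⊕b21⊕b22⊕b23⊕b28⊕b29⊕b30⊕b31 = 0⊕1⊕1⊕1⊕1⊕0⊕1⊕1⊕0⊕1⊕1⊕0⊕0⊕0⊕0⊕0 = 0
s8: b8⊕b9⊕b10⊕b11⊕b12⊕b13⊕b14⊕b15⊕b24⊕b25⊕b26⊕b27⊕b28⊕b29⊕b30⊕b31 = 1⊕0⊕1⊕1⊕1⊕0⊕1⊕1⊕1⊕0⊕1⊕1⊕0⊕0⊕0⊕0 = 1
s16: b16⊕b17⊕b18⊕b19⊕b20⊕b21⊕b22⊕b23⊕b24⊕b25⊕b26⊕b27⊕b28⊕b29⊕b30⊕b31 = 0⊕1⊕0⊕0⊕0⊕1⊕1⊕0⊕1⊕0⊕1⊕1⊕0⊕0⊕0⊕0 = 0
Syndrome (s16...s1) = 01001 → position 9.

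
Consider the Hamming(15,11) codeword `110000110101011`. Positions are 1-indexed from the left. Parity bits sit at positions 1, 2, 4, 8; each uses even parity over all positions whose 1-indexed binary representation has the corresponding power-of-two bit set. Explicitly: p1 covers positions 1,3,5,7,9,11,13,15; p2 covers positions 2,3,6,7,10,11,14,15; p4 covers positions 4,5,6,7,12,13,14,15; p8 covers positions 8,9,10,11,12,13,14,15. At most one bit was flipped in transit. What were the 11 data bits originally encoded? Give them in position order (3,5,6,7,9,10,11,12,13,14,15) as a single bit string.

s1: b1⊕b3⊕b5⊕b7⊕b9⊕b11⊕b13⊕b15 = 1⊕0⊕0⊕1⊕0⊕0⊕0⊕1 = 1
s2: b2⊕b3⊕b6⊕b7⊕b10⊕b11⊕b14⊕b15 = 1⊕0⊕0⊕1⊕1⊕0⊕1⊕1 = 1
s4: b4⊕b5⊕b6⊕b7⊕b12⊕b13⊕b14⊕b15 = 0⊕0⊕0⊕1⊕1⊕0⊕1⊕1 = 0
s8: b8⊕b9⊕b10⊕b11⊕b12⊕b13⊕b14⊕b15 = 1⊕0⊕1⊕0⊕1⊕0⊕1⊕1 = 1
Syndrome (s8...s1) = 1011 → position 11.
Flip bit 11: corrected codeword = 110000110111011
Data bits at positions 3,5,6,7,9,10,11,12,13,14,15: 00010111011

00010111011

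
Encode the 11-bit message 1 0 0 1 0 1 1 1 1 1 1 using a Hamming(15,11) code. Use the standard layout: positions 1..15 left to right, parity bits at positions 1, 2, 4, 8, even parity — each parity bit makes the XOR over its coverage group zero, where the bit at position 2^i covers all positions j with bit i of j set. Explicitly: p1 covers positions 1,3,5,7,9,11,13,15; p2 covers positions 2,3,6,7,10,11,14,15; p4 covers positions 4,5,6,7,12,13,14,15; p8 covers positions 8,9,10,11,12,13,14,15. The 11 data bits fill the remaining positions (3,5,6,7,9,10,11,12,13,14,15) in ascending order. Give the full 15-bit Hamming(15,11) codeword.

Place data bits at non-power-of-two positions: b3=1, b5=0, b6=0, b7=1, b9=0, b10=1, b11=1, b12=1, b13=1, b14=1, b15=1.
p1 = XOR of data positions {3,5,7,9,11,13,15} = 1⊕0⊕1⊕0⊕1⊕1⊕1 = 1
p2 = XOR of data positions {3,6,7,10,11,14,15} = 1⊕0⊕1⊕1⊕1⊕1⊕1 = 0
p4 = XOR of data positions {5,6,7,12,13,14,15} = 0⊕0⊕1⊕1⊕1⊕1⊕1 = 1
p8 = XOR of data positions {9,10,11,12,13,14,15} = 0⊕1⊕1⊕1⊕1⊕1⊕1 = 0
Codeword b1..b15 = 101100100111111

101100100111111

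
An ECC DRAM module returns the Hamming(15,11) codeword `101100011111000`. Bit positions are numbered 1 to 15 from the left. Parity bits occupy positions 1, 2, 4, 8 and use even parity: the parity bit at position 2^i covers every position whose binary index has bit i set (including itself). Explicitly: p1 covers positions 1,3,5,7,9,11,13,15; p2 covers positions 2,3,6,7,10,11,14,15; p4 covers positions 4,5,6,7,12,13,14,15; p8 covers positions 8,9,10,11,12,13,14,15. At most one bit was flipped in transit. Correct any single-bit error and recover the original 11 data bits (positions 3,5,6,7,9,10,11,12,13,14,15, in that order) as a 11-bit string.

s1: b1⊕b3⊕b5⊕b7⊕b9⊕b11⊕b13⊕b15 = 1⊕1⊕0⊕0⊕1⊕1⊕0⊕0 = 0
s2: b2⊕b3⊕b6⊕b7⊕b10⊕b11⊕b14⊕b15 = 0⊕1⊕0⊕0⊕1⊕1⊕0⊕0 = 1
s4: b4⊕b5⊕b6⊕b7⊕b12⊕b13⊕b14⊕b15 = 1⊕0⊕0⊕0⊕1⊕0⊕0⊕0 = 0
s8: b8⊕b9⊕b10⊕b11⊕b12⊕b13⊕b14⊕b15 = 1⊕1⊕1⊕1⊕1⊕0⊕0⊕0 = 1
Syndrome (s8...s1) = 1010 → position 10.
Flip bit 10: corrected codeword = 101100011011000
Data bits at positions 3,5,6,7,9,10,11,12,13,14,15: 10001011000

10001011000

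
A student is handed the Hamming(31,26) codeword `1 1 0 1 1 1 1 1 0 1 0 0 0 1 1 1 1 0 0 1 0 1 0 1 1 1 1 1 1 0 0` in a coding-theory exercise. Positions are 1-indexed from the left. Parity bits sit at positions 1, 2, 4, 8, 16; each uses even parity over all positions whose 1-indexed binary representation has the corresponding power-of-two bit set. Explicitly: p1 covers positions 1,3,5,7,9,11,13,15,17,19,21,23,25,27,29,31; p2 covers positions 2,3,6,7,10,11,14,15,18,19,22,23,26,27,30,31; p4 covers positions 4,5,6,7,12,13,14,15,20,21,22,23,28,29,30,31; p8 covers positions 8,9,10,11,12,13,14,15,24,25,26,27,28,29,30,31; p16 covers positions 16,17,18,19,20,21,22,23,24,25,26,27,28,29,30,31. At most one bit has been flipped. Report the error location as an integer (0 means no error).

s1: b1⊕b3⊕b5⊕b7⊕b9⊕b11⊕b13⊕b15⊕b17⊕b19⊕b21⊕b23⊕b25⊕b27⊕b29⊕b31 = 1⊕0⊕1⊕1⊕0⊕0⊕0⊕1⊕1⊕0⊕0⊕0⊕1⊕1⊕1⊕0 = 0
s2: b2⊕b3⊕b6⊕b7⊕b10⊕b11⊕b14⊕b15⊕b18⊕b19⊕b22⊕b23⊕b26⊕b27⊕b30⊕b31 = 1⊕0⊕1⊕1⊕1⊕0⊕1⊕1⊕0⊕0⊕1⊕0⊕1⊕1⊕0⊕0 = 1
s4: b4⊕b5⊕b6⊕b7⊕b12⊕b13⊕b14⊕b15⊕b20⊕b21⊕b22⊕b23⊕b28⊕b29⊕b30⊕b31 = 1⊕1⊕1⊕1⊕0⊕0⊕1⊕1⊕1⊕0⊕1⊕0⊕1⊕1⊕0⊕0 = 0
s8: b8⊕b9⊕b10⊕b11⊕b12⊕b13⊕b14⊕b15⊕b24⊕b25⊕b26⊕b27⊕b28⊕b29⊕b30⊕b31 = 1⊕0⊕1⊕0⊕0⊕0⊕1⊕1⊕1⊕1⊕1⊕1⊕1⊕1⊕0⊕0 = 0
s16: b16⊕b17⊕b18⊕b19⊕b20⊕b21⊕b22⊕b23⊕b24⊕b25⊕b26⊕b27⊕b28⊕b29⊕b30⊕b31 = 1⊕1⊕0⊕0⊕1⊕0⊕1⊕0⊕1⊕1⊕1⊕1⊕1⊕1⊕0⊕0 = 0
Syndrome (s16...s1) = 00010 → position 2.

2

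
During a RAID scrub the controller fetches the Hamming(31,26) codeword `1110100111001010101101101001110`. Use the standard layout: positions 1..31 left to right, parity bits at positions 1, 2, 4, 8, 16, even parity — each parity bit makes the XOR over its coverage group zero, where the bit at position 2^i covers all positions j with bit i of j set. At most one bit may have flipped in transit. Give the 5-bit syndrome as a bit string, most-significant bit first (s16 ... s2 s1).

s1: b1⊕b3⊕b5⊕b7⊕b9⊕b11⊕b13⊕b15⊕b17⊕b19⊕b21⊕b23⊕b25⊕b27⊕b29⊕b31 = 1⊕1⊕1⊕0⊕1⊕0⊕1⊕1⊕1⊕1⊕0⊕1⊕1⊕0⊕1⊕0 = 1
s2: b2⊕b3⊕b6⊕b7⊕b10⊕b11⊕b14⊕b15⊕b18⊕b19⊕b22⊕b23⊕b26⊕b27⊕b30⊕b31 = 1⊕1⊕0⊕0⊕1⊕0⊕0⊕1⊕0⊕1⊕1⊕1⊕0⊕0⊕1⊕0 = 0
s4: b4⊕b5⊕b6⊕b7⊕b12⊕b13⊕b14⊕b15⊕b20⊕b21⊕b22⊕b23⊕b28⊕b29⊕b30⊕b31 = 0⊕1⊕0⊕0⊕0⊕1⊕0⊕1⊕1⊕0⊕1⊕1⊕1⊕1⊕1⊕0 = 1
s8: b8⊕b9⊕b10⊕b11⊕b12⊕b13⊕b14⊕b15⊕b24⊕b25⊕b26⊕b27⊕b28⊕b29⊕b30⊕b31 = 1⊕1⊕1⊕0⊕0⊕1⊕0⊕1⊕0⊕1⊕0⊕0⊕1⊕1⊕1⊕0 = 1
s16: b16⊕b17⊕b18⊕b19⊕b20⊕b21⊕b22⊕b23⊕b24⊕b25⊕b26⊕b27⊕b28⊕b29⊕b30⊕b31 = 0⊕1⊕0⊕1⊕1⊕0⊕1⊕1⊕0⊕1⊕0⊕0⊕1⊕1⊕1⊕0 = 1
Syndrome (s16...s1) = 11101 → position 29.

11101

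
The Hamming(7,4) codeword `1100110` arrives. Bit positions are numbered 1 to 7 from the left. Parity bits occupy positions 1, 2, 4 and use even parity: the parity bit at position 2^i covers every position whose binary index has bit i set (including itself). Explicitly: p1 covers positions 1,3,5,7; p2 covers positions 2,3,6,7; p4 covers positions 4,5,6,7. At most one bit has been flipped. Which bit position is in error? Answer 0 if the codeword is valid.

0

s1: b1⊕b3⊕b5⊕b7 = 1⊕0⊕1⊕0 = 0
s2: b2⊕b3⊕b6⊕b7 = 1⊕0⊕1⊕0 = 0
s4: b4⊕b5⊕b6⊕b7 = 0⊕1⊕1⊕0 = 0
Syndrome (s4...s1) = 000 → position 0 (no error).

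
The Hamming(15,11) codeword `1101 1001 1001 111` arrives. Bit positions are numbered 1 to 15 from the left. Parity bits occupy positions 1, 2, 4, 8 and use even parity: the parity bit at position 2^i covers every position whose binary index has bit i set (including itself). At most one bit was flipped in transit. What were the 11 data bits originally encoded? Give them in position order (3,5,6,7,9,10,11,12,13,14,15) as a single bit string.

11001001111

s1: b1⊕b3⊕b5⊕b7⊕b9⊕b11⊕b13⊕b15 = 1⊕0⊕1⊕0⊕1⊕0⊕1⊕1 = 1
s2: b2⊕b3⊕b6⊕b7⊕b10⊕b11⊕b14⊕b15 = 1⊕0⊕0⊕0⊕0⊕0⊕1⊕1 = 1
s4: b4⊕b5⊕b6⊕b7⊕b12⊕b13⊕b14⊕b15 = 1⊕1⊕0⊕0⊕1⊕1⊕1⊕1 = 0
s8: b8⊕b9⊕b10⊕b11⊕b12⊕b13⊕b14⊕b15 = 1⊕1⊕0⊕0⊕1⊕1⊕1⊕1 = 0
Syndrome (s8...s1) = 0011 → position 3.
Flip bit 3: corrected codeword = 111110011001111
Data bits at positions 3,5,6,7,9,10,11,12,13,14,15: 11001001111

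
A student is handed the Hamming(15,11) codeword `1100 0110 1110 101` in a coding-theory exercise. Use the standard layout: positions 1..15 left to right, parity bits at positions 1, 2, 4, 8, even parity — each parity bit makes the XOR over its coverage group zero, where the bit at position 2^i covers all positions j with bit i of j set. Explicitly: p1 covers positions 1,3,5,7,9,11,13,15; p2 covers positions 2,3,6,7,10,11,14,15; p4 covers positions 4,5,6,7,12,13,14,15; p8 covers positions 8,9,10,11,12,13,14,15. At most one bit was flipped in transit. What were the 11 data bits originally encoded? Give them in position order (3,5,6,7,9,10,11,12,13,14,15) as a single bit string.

00111110101

s1: b1⊕b3⊕b5⊕b7⊕b9⊕b11⊕b13⊕b15 = 1⊕0⊕0⊕1⊕1⊕1⊕1⊕1 = 0
s2: b2⊕b3⊕b6⊕b7⊕b10⊕b11⊕b14⊕b15 = 1⊕0⊕1⊕1⊕1⊕1⊕0⊕1 = 0
s4: b4⊕b5⊕b6⊕b7⊕b12⊕b13⊕b14⊕b15 = 0⊕0⊕1⊕1⊕0⊕1⊕0⊕1 = 0
s8: b8⊕b9⊕b10⊕b11⊕b12⊕b13⊕b14⊕b15 = 0⊕1⊕1⊕1⊕0⊕1⊕0⊕1 = 1
Syndrome (s8...s1) = 1000 → position 8.
Flip bit 8: corrected codeword = 110001111110101
Data bits at positions 3,5,6,7,9,10,11,12,13,14,15: 00111110101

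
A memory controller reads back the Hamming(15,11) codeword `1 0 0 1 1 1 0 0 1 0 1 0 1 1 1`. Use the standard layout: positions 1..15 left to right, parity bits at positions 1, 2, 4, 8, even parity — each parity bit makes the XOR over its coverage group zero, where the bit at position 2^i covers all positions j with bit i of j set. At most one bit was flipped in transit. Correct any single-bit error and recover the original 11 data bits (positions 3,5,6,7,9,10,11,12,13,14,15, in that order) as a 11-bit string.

s1: b1⊕b3⊕b5⊕b7⊕b9⊕b11⊕b13⊕b15 = 1⊕0⊕1⊕0⊕1⊕1⊕1⊕1 = 0
s2: b2⊕b3⊕b6⊕b7⊕b10⊕b11⊕b14⊕b15 = 0⊕0⊕1⊕0⊕0⊕1⊕1⊕1 = 0
s4: b4⊕b5⊕b6⊕b7⊕b12⊕b13⊕b14⊕b15 = 1⊕1⊕1⊕0⊕0⊕1⊕1⊕1 = 0
s8: b8⊕b9⊕b10⊕b11⊕b12⊕b13⊕b14⊕b15 = 0⊕1⊕0⊕1⊕0⊕1⊕1⊕1 = 1
Syndrome (s8...s1) = 1000 → position 8.
Flip bit 8: corrected codeword = 100111011010111
Data bits at positions 3,5,6,7,9,10,11,12,13,14,15: 01101010111

01101010111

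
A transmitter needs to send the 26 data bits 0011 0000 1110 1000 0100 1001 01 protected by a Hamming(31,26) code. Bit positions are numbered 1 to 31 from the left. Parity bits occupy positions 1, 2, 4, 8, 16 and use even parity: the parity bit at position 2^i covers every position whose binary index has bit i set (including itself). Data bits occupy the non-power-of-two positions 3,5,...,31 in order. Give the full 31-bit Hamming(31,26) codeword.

Place data bits at non-power-of-two positions: b3=0, b5=0, b6=1, b7=1, b9=0, b10=0, b11=0, b12=0, b13=1, b14=1, b15=1, b17=0, b18=1, b19=0, b20=0, b21=0, b22=0, b23=1, b24=0, b25=0, b26=1, b27=0, b28=0, b29=1, b30=0, b31=1.
p1 = XOR of data positions {3,5,7,9,11,13,15,17,19,21,23,25,27,29,31} = 0⊕0⊕1⊕0⊕0⊕1⊕1⊕0⊕0⊕0⊕1⊕0⊕0⊕1⊕1 = 0
p2 = XOR of data positions {3,6,7,10,11,14,15,18,19,22,23,26,27,30,31} = 0⊕1⊕1⊕0⊕0⊕1⊕1⊕1⊕0⊕0⊕1⊕1⊕0⊕0⊕1 = 0
p4 = XOR of data positions {5,6,7,12,13,14,15,20,21,22,23,28,29,30,31} = 0⊕1⊕1⊕0⊕1⊕1⊕1⊕0⊕0⊕0⊕1⊕0⊕1⊕0⊕1 = 0
p8 = XOR of data positions {9,10,11,12,13,14,15,24,25,26,27,28,29,30,31} = 0⊕0⊕0⊕0⊕1⊕1⊕1⊕0⊕0⊕1⊕0⊕0⊕1⊕0⊕1 = 0
p16 = XOR of data positions {17,18,19,20,21,22,23,24,25,26,27,28,29,30,31} = 0⊕1⊕0⊕0⊕0⊕0⊕1⊕0⊕0⊕1⊕0⊕0⊕1⊕0⊕1 = 1
Codeword b1..b31 = 0000011000001111010000100100101

0000011000001111010000100100101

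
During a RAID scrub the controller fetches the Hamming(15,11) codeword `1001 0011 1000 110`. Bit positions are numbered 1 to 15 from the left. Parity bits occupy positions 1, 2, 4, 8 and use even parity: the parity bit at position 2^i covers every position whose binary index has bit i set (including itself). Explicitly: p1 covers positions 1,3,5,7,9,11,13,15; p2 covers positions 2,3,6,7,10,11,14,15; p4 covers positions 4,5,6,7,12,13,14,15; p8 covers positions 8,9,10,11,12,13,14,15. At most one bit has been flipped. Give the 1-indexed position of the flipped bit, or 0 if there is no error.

0

s1: b1⊕b3⊕b5⊕b7⊕b9⊕b11⊕b13⊕b15 = 1⊕0⊕0⊕1⊕1⊕0⊕1⊕0 = 0
s2: b2⊕b3⊕b6⊕b7⊕b10⊕b11⊕b14⊕b15 = 0⊕0⊕0⊕1⊕0⊕0⊕1⊕0 = 0
s4: b4⊕b5⊕b6⊕b7⊕b12⊕b13⊕b14⊕b15 = 1⊕0⊕0⊕1⊕0⊕1⊕1⊕0 = 0
s8: b8⊕b9⊕b10⊕b11⊕b12⊕b13⊕b14⊕b15 = 1⊕1⊕0⊕0⊕0⊕1⊕1⊕0 = 0
Syndrome (s8...s1) = 0000 → position 0 (no error).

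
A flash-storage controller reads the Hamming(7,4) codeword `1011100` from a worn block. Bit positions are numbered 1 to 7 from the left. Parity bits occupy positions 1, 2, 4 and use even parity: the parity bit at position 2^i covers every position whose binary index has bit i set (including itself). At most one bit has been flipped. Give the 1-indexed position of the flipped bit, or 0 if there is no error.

3

s1: b1⊕b3⊕b5⊕b7 = 1⊕1⊕1⊕0 = 1
s2: b2⊕b3⊕b6⊕b7 = 0⊕1⊕0⊕0 = 1
s4: b4⊕b5⊕b6⊕b7 = 1⊕1⊕0⊕0 = 0
Syndrome (s4...s1) = 011 → position 3.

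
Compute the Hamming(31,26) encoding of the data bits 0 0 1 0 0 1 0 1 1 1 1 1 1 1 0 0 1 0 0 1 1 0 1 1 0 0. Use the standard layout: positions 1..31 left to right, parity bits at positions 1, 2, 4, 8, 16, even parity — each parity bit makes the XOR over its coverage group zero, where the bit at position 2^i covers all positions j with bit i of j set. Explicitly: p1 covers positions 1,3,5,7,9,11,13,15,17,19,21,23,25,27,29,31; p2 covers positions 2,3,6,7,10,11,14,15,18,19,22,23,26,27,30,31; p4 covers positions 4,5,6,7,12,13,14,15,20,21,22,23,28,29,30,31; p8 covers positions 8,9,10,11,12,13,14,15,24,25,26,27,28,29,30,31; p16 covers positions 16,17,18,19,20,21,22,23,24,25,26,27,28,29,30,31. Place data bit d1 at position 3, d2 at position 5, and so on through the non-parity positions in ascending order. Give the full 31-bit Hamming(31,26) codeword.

0000010101011110111001001101100

Place data bits at non-power-of-two positions: b3=0, b5=0, b6=1, b7=0, b9=0, b10=1, b11=0, b12=1, b13=1, b14=1, b15=1, b17=1, b18=1, b19=1, b20=0, b21=0, b22=1, b23=0, b24=0, b25=1, b26=1, b27=0, b28=1, b29=1, b30=0, b31=0.
p1 = XOR of data positions {3,5,7,9,11,13,15,17,19,21,23,25,27,29,31} = 0⊕0⊕0⊕0⊕0⊕1⊕1⊕1⊕1⊕0⊕0⊕1⊕0⊕1⊕0 = 0
p2 = XOR of data positions {3,6,7,10,11,14,15,18,19,22,23,26,27,30,31} = 0⊕1⊕0⊕1⊕0⊕1⊕1⊕1⊕1⊕1⊕0⊕1⊕0⊕0⊕0 = 0
p4 = XOR of data positions {5,6,7,12,13,14,15,20,21,22,23,28,29,30,31} = 0⊕1⊕0⊕1⊕1⊕1⊕1⊕0⊕0⊕1⊕0⊕1⊕1⊕0⊕0 = 0
p8 = XOR of data positions {9,10,11,12,13,14,15,24,25,26,27,28,29,30,31} = 0⊕1⊕0⊕1⊕1⊕1⊕1⊕0⊕1⊕1⊕0⊕1⊕1⊕0⊕0 = 1
p16 = XOR of data positions {17,18,19,20,21,22,23,24,25,26,27,28,29,30,31} = 1⊕1⊕1⊕0⊕0⊕1⊕0⊕0⊕1⊕1⊕0⊕1⊕1⊕0⊕0 = 0
Codeword b1..b31 = 0000010101011110111001001101100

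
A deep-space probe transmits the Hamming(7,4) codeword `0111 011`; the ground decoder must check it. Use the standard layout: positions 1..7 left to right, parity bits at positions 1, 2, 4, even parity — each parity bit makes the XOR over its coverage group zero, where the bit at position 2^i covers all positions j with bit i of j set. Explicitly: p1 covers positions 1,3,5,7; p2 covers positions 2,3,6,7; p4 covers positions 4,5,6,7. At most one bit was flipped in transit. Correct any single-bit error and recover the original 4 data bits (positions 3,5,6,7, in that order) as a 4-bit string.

1011

s1: b1⊕b3⊕b5⊕b7 = 0⊕1⊕0⊕1 = 0
s2: b2⊕b3⊕b6⊕b7 = 1⊕1⊕1⊕1 = 0
s4: b4⊕b5⊕b6⊕b7 = 1⊕0⊕1⊕1 = 1
Syndrome (s4...s1) = 100 → position 4.
Flip bit 4: corrected codeword = 0110011
Data bits at positions 3,5,6,7: 1011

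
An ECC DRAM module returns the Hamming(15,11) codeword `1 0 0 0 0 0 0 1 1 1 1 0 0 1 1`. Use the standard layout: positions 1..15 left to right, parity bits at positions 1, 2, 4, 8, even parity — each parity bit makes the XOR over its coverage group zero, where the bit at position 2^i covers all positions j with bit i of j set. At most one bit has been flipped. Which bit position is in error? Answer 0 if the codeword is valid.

0

s1: b1⊕b3⊕b5⊕b7⊕b9⊕b11⊕b13⊕b15 = 1⊕0⊕0⊕0⊕1⊕1⊕0⊕1 = 0
s2: b2⊕b3⊕b6⊕b7⊕b10⊕b11⊕b14⊕b15 = 0⊕0⊕0⊕0⊕1⊕1⊕1⊕1 = 0
s4: b4⊕b5⊕b6⊕b7⊕b12⊕b13⊕b14⊕b15 = 0⊕0⊕0⊕0⊕0⊕0⊕1⊕1 = 0
s8: b8⊕b9⊕b10⊕b11⊕b12⊕b13⊕b14⊕b15 = 1⊕1⊕1⊕1⊕0⊕0⊕1⊕1 = 0
Syndrome (s8...s1) = 0000 → position 0 (no error).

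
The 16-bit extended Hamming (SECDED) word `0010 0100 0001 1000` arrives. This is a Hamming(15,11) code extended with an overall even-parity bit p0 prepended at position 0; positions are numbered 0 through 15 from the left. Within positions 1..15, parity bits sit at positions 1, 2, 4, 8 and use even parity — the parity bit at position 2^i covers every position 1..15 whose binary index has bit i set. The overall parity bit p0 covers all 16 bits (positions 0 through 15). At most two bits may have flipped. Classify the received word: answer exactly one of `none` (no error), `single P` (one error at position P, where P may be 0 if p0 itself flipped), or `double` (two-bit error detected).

s1: b1⊕b3⊕b5⊕b7⊕b9⊕b11⊕b13⊕b15 = 0⊕0⊕1⊕0⊕0⊕1⊕0⊕0 = 0
s2: b2⊕b3⊕b6⊕b7⊕b10⊕b11⊕b14⊕b15 = 1⊕0⊕0⊕0⊕0⊕1⊕0⊕0 = 0
s4: b4⊕b5⊕b6⊕b7⊕b12⊕b13⊕b14⊕b15 = 0⊕1⊕0⊕0⊕1⊕0⊕0⊕0 = 0
s8: b8⊕b9⊕b10⊕b11⊕b12⊕b13⊕b14⊕b15 = 0⊕0⊕0⊕1⊕1⊕0⊕0⊕0 = 0
Syndrome (s8...s1) = 0000 → position 0 (no error).
Overall parity (XOR of all 16 bits, including p0): 0⊕0⊕1⊕0⊕0⊕1⊕0⊕0⊕0⊕0⊕0⊕1⊕1⊕0⊕0⊕0 = 0
Overall=0, syndrome position=0 → no error.

none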